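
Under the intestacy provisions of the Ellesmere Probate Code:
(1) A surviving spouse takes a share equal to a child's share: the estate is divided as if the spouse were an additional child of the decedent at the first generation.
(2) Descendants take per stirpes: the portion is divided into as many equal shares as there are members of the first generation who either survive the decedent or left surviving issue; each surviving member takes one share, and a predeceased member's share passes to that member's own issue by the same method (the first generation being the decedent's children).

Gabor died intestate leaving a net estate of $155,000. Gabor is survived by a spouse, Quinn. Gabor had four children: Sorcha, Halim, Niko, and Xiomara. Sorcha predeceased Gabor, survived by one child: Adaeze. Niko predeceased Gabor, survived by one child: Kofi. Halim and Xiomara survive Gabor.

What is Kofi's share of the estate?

The spouse counts as an additional share at the children's level, so there are 5 primary shares of $31,000. Quinn takes one such share ($31,000).
The children's combined portion ($124,000) is divided into 4 shares of $31,000: Halim and Xiomara each take $31,000; Sorcha's $31,000 share passes to Sorcha's issue; Niko's $31,000 share passes to Niko's issue.
Sorcha's share ($31,000) passes entirely to Adaeze.
Niko's share ($31,000) passes entirely to Kofi.

Kofi receives $31,000.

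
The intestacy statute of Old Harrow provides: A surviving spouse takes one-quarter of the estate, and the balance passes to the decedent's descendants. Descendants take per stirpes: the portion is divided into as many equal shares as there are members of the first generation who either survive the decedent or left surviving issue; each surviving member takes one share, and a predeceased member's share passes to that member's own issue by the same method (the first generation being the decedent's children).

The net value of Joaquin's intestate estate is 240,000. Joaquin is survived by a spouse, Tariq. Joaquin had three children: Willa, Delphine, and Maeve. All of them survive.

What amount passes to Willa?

Willa receives 60,000.

Tariq takes one-quarter of 240,000 = 60,000. The remaining 180,000 passes to the descendants.
The descendants' portion (180,000) is divided into 3 shares of 60,000: Willa, Delphine, and Maeve each take 60,000.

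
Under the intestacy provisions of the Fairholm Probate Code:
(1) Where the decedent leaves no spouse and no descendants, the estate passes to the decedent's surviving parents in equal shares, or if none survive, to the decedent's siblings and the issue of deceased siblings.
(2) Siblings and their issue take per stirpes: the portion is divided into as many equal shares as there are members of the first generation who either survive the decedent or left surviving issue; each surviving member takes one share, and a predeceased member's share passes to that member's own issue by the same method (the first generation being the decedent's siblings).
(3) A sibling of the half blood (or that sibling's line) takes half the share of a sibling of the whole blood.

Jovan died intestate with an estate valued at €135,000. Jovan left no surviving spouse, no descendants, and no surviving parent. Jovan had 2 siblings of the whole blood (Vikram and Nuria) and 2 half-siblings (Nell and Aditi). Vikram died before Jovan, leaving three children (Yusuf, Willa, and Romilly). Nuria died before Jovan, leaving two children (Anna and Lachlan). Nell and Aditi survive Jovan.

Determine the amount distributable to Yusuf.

The entire €135,000 passes to the siblings and their issue.
Counting each half-blood sibling's line as half a unit, there are 3 units in €135,000, so one unit is €45,000. Whole-blood lines (Vikram and Nuria) take €45,000 each; half-blood lines (Nell and Aditi) take €22,500 each.
Vikram's share (€45,000) is divided into 3 shares of €15,000: Yusuf, Willa, and Romilly each take €15,000.
Nuria's share (€45,000) is divided into 2 shares of €22,500: Anna and Lachlan each take €22,500.

Yusuf receives €15,000.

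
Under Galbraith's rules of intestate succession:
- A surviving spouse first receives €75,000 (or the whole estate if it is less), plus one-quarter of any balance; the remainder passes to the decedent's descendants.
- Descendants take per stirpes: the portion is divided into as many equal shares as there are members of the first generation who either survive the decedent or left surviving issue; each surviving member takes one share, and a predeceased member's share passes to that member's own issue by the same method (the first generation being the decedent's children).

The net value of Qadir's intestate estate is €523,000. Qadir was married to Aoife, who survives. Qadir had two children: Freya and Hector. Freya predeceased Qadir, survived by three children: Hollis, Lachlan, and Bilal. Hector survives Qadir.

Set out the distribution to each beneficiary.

Aoife: €187,000; Hollis: €56,000; Lachlan: €56,000; Bilal: €56,000; Hector: €168,000

Aoife first takes €75,000, leaving a balance of €448,000. Aoife then takes one-quarter of the balance (€112,000), for a total of €187,000. The remaining €336,000 passes to the descendants.
The descendants' portion (€336,000) is divided into 2 shares of €168,000: Hector takes €168,000; Freya's €168,000 share passes to Freya's issue.
Freya's share (€168,000) is divided into 3 shares of €56,000: Hollis, Lachlan, and Bilal each take €56,000.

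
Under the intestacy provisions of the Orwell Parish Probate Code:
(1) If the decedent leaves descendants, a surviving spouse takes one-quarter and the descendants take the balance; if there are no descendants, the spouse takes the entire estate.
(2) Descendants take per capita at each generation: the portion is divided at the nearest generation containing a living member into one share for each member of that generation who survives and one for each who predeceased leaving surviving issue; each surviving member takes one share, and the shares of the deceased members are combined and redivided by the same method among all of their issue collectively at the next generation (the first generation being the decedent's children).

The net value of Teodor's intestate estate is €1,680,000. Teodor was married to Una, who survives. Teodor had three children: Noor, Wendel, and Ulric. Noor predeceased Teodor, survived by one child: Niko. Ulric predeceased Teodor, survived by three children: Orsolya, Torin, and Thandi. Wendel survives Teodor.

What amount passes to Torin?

Torin receives €210,000.

Una takes one-quarter of €1,680,000 = €420,000. The remaining €1,260,000 passes to the descendants.
The descendants' portion (€1,260,000) is divided at the children's generation into 3 shares of €420,000. Wendel takes €420,000. The 2 shares of the deceased (Noor and Ulric) are combined into a pool of €840,000.
That pool (€840,000) is divided at the grandchildren's generation equally among Niko, Orsolya, Torin, and Thandi: €210,000 each.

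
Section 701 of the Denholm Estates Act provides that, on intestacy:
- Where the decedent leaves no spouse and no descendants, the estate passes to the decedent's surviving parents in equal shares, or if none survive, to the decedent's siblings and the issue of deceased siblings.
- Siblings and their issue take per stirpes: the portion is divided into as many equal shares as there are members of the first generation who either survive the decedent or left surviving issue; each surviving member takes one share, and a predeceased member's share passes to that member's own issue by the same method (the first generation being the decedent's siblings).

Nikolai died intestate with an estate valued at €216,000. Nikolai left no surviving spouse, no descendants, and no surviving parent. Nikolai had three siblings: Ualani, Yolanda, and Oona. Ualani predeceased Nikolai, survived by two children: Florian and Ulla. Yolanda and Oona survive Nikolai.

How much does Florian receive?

Florian receives €36,000.

The entire €216,000 passes to the siblings and their issue.
That amount (€216,000) is divided into 3 shares of €72,000: Yolanda and Oona each take €72,000; Ualani's €72,000 share passes to Ualani's issue.
Ualani's share (€72,000) is divided into 2 shares of €36,000: Florian and Ulla each take €36,000.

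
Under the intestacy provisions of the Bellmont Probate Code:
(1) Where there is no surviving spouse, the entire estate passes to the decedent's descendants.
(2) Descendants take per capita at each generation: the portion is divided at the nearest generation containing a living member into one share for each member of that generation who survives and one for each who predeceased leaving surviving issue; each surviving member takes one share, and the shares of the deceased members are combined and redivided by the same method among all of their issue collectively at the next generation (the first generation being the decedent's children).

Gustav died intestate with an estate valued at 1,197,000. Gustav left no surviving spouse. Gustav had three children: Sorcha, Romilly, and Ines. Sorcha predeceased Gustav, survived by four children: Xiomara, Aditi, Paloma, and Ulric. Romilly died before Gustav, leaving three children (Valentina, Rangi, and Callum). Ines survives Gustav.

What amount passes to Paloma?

Paloma receives 114,000.

The entire 1,197,000 passes to the descendants.
That amount (1,197,000) is divided at the children's generation into 3 shares of 399,000. Ines takes 399,000. The 2 shares of the deceased (Sorcha and Romilly) are combined into a pool of 798,000.
That pool (798,000) is divided at the grandchildren's generation equally among Xiomara, Aditi, Paloma, Ulric, Valentina, Rangi, and Callum: 114,000 each.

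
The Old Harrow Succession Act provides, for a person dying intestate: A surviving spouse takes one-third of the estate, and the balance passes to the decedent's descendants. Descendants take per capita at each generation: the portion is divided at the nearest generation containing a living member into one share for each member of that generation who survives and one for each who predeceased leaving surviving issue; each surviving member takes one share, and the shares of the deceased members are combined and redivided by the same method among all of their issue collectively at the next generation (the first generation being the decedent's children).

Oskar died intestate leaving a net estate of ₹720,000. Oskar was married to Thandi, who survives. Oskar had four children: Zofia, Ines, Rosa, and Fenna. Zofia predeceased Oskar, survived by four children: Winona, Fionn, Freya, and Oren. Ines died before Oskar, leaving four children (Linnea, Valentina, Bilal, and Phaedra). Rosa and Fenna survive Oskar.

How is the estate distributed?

Thandi: ₹240,000; Winona: ₹30,000; Fionn: ₹30,000; Freya: ₹30,000; Oren: ₹30,000; Linnea: ₹30,000; Valentina: ₹30,000; Bilal: ₹30,000; Phaedra: ₹30,000; Rosa: ₹120,000; Fenna: ₹120,000

Thandi takes one-third of ₹720,000 = ₹240,000. The remaining ₹480,000 passes to the descendants.
The descendants' portion (₹480,000) is divided at the children's generation into 4 shares of ₹120,000. Rosa and Fenna each take ₹120,000. The 2 shares of the deceased (Zofia and Ines) are combined into a pool of ₹240,000.
That pool (₹240,000) is divided at the grandchildren's generation equally among Winona, Fionn, Freya, Oren, Linnea, Valentina, Bilal, and Phaedra: ₹30,000 each.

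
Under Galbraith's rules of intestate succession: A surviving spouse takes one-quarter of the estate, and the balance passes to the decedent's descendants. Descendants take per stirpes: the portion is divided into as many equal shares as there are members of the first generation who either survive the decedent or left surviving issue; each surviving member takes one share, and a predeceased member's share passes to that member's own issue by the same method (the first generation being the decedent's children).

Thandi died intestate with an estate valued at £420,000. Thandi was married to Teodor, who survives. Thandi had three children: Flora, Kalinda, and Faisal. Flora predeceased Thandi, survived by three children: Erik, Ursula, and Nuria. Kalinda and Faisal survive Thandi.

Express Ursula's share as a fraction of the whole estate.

Teodor takes one-quarter of £420,000 = £105,000. The remaining £315,000 passes to the descendants.
The descendants' portion (£315,000) is divided into 3 shares of £105,000: Kalinda and Faisal each take £105,000; Flora's £105,000 share passes to Flora's issue.
Flora's share (£105,000) is divided into 3 shares of £35,000: Erik, Ursula, and Nuria each take £35,000.

Ursula receives 1/12 of the estate.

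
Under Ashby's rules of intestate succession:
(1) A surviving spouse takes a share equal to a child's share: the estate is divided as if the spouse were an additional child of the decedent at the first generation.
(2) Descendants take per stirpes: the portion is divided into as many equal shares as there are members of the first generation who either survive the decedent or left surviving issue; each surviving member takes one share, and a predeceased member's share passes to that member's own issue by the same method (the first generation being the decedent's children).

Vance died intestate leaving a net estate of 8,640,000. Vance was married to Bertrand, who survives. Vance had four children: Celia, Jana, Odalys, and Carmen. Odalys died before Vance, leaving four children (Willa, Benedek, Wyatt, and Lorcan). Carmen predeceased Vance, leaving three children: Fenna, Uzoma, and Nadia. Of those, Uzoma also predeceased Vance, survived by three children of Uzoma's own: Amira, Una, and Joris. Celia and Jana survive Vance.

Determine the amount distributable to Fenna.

Fenna receives 576,000.

The spouse counts as an additional share at the children's level, so there are 5 primary shares of 1,728,000. Bertrand takes one such share (1,728,000).
The children's combined portion (6,912,000) is divided into 4 shares of 1,728,000: Celia and Jana each take 1,728,000; Odalys's 1,728,000 share passes to Odalys's issue; Carmen's 1,728,000 share passes to Carmen's issue.
Odalys's share (1,728,000) is divided into 4 shares of 432,000: Willa, Benedek, Wyatt, and Lorcan each take 432,000.
Carmen's share (1,728,000) is divided into 3 shares of 576,000: Fenna and Nadia each take 576,000; Uzoma's 576,000 share passes to Uzoma's issue.
Uzoma's share (576,000) is divided into 3 shares of 192,000: Amira, Una, and Joris each take 192,000.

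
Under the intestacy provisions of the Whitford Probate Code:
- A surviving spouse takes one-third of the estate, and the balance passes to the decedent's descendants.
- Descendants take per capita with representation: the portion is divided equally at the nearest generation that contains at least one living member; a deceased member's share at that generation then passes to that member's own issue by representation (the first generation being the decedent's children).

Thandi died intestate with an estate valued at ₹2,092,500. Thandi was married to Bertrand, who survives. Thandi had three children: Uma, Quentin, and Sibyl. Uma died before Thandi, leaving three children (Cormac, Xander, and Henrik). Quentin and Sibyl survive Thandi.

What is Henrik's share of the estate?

Henrik receives ₹155,000.

Bertrand takes one-third of ₹2,092,500 = ₹697,500. The remaining ₹1,395,000 passes to the descendants.
The descendants' portion (₹1,395,000) is divided into 3 shares of ₹465,000: Quentin and Sibyl each take ₹465,000; Uma's ₹465,000 share passes to Uma's issue.
Uma's share (₹465,000) is divided into 3 shares of ₹155,000: Cormac, Xander, and Henrik each take ₹155,000.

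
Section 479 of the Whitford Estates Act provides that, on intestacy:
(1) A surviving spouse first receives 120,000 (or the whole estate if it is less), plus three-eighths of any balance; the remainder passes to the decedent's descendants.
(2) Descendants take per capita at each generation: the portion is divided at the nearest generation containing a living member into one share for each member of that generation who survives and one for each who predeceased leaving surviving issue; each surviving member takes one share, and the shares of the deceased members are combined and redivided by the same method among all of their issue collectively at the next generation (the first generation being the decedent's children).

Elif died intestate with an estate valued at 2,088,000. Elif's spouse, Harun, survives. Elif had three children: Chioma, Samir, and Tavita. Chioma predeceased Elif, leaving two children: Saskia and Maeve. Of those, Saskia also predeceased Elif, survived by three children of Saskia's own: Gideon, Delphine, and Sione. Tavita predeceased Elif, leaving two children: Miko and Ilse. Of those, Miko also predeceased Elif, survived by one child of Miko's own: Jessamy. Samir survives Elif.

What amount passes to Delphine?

Harun first takes 120,000, leaving a balance of 1,968,000. Harun then takes three-eighths of the balance (738,000), for a total of 858,000. The remaining 1,230,000 passes to the descendants.
The descendants' portion (1,230,000) is divided at the children's generation into 3 shares of 410,000. Samir takes 410,000. The 2 shares of the deceased (Chioma and Tavita) are combined into a pool of 820,000.
That pool (820,000) is divided at the grandchildren's generation into 4 shares of 205,000. Maeve and Ilse each take 205,000. The 2 shares of the deceased (Saskia and Miko) are combined into a pool of 410,000.
That pool (410,000) is divided at the great-grandchildren's generation equally among Gideon, Delphine, Sione, and Jessamy: 102,500 each.

Delphine receives 102,500.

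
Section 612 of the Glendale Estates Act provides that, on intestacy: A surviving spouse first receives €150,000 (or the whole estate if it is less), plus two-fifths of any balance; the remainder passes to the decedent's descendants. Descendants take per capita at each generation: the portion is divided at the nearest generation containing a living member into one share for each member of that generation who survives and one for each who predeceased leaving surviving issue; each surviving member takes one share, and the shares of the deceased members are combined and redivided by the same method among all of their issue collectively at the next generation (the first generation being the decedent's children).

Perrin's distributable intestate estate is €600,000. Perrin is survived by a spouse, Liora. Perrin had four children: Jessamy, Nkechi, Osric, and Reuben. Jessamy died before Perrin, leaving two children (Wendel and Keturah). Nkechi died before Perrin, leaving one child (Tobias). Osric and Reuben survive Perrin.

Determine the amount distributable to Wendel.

Wendel receives €45,000.

Liora first takes €150,000, leaving a balance of €450,000. Liora then takes two-fifths of the balance (€180,000), for a total of €330,000. The remaining €270,000 passes to the descendants.
The descendants' portion (€270,000) is divided at the children's generation into 4 shares of €67,500. Osric and Reuben each take €67,500. The 2 shares of the deceased (Jessamy and Nkechi) are combined into a pool of €135,000.
That pool (€135,000) is divided at the grandchildren's generation equally among Wendel, Keturah, and Tobias: €45,000 each.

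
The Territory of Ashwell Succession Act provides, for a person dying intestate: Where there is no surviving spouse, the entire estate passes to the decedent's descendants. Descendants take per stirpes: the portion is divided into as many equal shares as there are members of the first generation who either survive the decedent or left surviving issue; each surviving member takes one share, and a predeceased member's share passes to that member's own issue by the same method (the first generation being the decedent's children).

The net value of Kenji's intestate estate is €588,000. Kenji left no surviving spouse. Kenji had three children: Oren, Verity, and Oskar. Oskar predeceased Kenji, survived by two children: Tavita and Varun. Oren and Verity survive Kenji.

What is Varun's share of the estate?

The entire €588,000 passes to the descendants.
That amount (€588,000) is divided into 3 shares of €196,000: Oren and Verity each take €196,000; Oskar's €196,000 share passes to Oskar's issue.
Oskar's share (€196,000) is divided into 2 shares of €98,000: Tavita and Varun each take €98,000.

Varun receives €98,000.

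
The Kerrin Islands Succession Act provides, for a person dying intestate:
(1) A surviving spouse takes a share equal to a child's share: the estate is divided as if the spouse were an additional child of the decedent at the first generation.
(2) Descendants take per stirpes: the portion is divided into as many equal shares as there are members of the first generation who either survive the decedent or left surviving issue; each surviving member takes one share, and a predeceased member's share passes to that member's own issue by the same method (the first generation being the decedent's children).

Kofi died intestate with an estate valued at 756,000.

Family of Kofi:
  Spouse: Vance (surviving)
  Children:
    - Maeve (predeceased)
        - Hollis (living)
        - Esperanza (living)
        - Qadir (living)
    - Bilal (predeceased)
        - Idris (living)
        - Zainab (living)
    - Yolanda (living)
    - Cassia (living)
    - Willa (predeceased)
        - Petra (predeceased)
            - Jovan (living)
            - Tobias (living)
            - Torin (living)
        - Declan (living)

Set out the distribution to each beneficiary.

The spouse counts as an additional share at the children's level, so there are 6 primary shares of 126,000. Vance takes one such share (126,000).
The children's combined portion (630,000) is divided into 5 shares of 126,000: Yolanda and Cassia each take 126,000; Maeve's 126,000 share passes to Maeve's issue; Bilal's 126,000 share passes to Bilal's issue; Willa's 126,000 share passes to Willa's issue.
Maeve's share (126,000) is divided into 3 shares of 42,000: Hollis, Esperanza, and Qadir each take 42,000.
Bilal's share (126,000) is divided into 2 shares of 63,000: Idris and Zainab each take 63,000.
Willa's share (126,000) is divided into 2 shares of 63,000: Declan takes 63,000; Petra's 63,000 share passes to Petra's issue.
Petra's share (63,000) is divided into 3 shares of 21,000: Jovan, Tobias, and Torin each take 21,000.

Vance: 126,000; Hollis: 42,000; Esperanza: 42,000; Qadir: 42,000; Idris: 63,000; Zainab: 63,000; Yolanda: 126,000; Cassia: 126,000; Jovan: 21,000; Tobias: 21,000; Torin: 21,000; Declan: 63,000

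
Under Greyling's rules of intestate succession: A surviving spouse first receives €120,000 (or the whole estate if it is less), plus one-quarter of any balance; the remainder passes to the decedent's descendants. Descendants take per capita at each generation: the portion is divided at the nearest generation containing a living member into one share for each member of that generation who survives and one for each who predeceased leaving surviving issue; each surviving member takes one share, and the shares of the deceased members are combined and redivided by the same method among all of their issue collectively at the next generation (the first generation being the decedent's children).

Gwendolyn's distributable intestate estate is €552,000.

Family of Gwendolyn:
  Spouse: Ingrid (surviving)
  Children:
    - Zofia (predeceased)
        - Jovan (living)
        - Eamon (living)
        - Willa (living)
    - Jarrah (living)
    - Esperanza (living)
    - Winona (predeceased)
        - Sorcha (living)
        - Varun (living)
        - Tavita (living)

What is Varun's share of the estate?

Ingrid first takes €120,000, leaving a balance of €432,000. Ingrid then takes one-quarter of the balance (€108,000), for a total of €228,000. The remaining €324,000 passes to the descendants.
The descendants' portion (€324,000) is divided at the children's generation into 4 shares of €81,000. Jarrah and Esperanza each take €81,000. The 2 shares of the deceased (Zofia and Winona) are combined into a pool of €162,000.
That pool (€162,000) is divided at the grandchildren's generation equally among Jovan, Eamon, Willa, Sorcha, Varun, and Tavita: €27,000 each.

Varun receives €27,000.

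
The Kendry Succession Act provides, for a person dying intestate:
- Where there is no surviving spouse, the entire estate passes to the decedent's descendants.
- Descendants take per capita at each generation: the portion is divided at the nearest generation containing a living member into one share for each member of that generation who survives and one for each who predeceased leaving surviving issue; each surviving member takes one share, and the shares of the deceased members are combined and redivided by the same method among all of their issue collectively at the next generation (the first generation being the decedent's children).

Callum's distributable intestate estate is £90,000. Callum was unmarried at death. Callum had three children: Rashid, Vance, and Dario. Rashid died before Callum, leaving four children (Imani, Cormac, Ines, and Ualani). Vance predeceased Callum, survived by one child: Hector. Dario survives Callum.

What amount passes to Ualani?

The entire £90,000 passes to the descendants.
That amount (£90,000) is divided at the children's generation into 3 shares of £30,000. Dario takes £30,000. The 2 shares of the deceased (Rashid and Vance) are combined into a pool of £60,000.
That pool (£60,000) is divided at the grandchildren's generation equally among Imani, Cormac, Ines, Ualani, and Hector: £12,000 each.

Ualani receives £12,000.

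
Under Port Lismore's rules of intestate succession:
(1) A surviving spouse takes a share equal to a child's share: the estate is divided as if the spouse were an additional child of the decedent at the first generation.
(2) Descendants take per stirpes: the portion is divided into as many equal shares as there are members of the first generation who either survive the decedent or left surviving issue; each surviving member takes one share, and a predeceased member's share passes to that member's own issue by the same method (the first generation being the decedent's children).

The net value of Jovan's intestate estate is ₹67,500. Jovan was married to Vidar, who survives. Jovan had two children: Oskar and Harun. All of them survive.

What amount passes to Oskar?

The spouse counts as an additional share at the children's level, so there are 3 primary shares of ₹22,500. Vidar takes one such share (₹22,500).
The children's combined portion (₹45,000) is divided into 2 shares of ₹22,500: Oskar and Harun each take ₹22,500.

Oskar receives ₹22,500.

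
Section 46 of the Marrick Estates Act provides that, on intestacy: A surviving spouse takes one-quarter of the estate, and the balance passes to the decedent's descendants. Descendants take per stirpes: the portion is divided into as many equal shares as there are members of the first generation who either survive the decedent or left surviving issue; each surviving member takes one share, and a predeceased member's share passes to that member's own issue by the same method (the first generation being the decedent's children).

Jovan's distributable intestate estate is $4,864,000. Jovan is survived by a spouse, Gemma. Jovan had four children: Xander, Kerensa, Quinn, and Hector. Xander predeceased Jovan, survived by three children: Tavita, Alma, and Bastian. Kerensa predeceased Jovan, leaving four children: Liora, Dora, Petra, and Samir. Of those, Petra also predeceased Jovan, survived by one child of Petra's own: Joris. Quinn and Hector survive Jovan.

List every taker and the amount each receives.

Gemma takes one-quarter of $4,864,000 = $1,216,000. The remaining $3,648,000 passes to the descendants.
The descendants' portion ($3,648,000) is divided into 4 shares of $912,000: Quinn and Hector each take $912,000; Xander's $912,000 share passes to Xander's issue; Kerensa's $912,000 share passes to Kerensa's issue.
Xander's share ($912,000) is divided into 3 shares of $304,000: Tavita, Alma, and Bastian each take $304,000.
Kerensa's share ($912,000) is divided into 4 shares of $228,000: Liora, Dora, and Samir each take $228,000; Petra's $228,000 share passes to Petra's issue.
Petra's share ($228,000) passes entirely to Joris.

Gemma: $1,216,000; Tavita: $304,000; Alma: $304,000; Bastian: $304,000; Liora: $228,000; Dora: $228,000; Joris: $228,000; Samir: $228,000; Quinn: $912,000; Hector: $912,000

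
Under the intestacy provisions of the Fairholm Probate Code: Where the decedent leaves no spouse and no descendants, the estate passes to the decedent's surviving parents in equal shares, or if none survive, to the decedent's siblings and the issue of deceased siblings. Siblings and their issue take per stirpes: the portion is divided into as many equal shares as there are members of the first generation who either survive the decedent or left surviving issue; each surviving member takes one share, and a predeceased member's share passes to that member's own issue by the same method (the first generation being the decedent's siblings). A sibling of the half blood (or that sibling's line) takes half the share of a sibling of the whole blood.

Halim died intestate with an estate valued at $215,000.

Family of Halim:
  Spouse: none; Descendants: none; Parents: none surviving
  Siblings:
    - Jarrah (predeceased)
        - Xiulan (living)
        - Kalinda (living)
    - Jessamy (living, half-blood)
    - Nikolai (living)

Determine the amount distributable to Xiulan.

Xiulan receives $43,000.

The entire $215,000 passes to the siblings and their issue.
Counting each half-blood sibling's line as half a unit, there are 5/2 units in $215,000, so one unit is $86,000. Whole-blood lines (Jarrah and Nikolai) take $86,000 each; half-blood lines (Jessamy) take $43,000 each.
Jarrah's share ($86,000) is divided into 2 shares of $43,000: Xiulan and Kalinda each take $43,000.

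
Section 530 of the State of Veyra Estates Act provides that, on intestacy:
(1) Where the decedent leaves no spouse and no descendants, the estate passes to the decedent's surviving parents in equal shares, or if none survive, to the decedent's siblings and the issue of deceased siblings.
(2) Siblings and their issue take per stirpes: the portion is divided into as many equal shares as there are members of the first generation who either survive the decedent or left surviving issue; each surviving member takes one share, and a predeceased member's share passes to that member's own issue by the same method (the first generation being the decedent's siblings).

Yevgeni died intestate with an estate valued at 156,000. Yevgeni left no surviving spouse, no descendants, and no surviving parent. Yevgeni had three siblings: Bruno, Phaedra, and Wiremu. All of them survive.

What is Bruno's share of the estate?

Bruno receives 52,000.

The entire 156,000 passes to the siblings and their issue.
That amount (156,000) is divided into 3 shares of 52,000: Bruno, Phaedra, and Wiremu each take 52,000.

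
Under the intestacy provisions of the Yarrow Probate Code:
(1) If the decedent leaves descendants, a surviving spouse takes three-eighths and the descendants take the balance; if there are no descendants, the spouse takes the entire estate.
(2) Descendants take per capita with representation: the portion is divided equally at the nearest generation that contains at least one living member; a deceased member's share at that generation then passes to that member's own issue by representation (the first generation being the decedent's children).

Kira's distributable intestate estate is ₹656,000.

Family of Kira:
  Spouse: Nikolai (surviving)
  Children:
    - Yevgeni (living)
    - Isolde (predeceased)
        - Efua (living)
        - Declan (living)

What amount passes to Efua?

Efua receives ₹102,500.

Nikolai takes three-eighths of ₹656,000 = ₹246,000. The remaining ₹410,000 passes to the descendants.
The descendants' portion (₹410,000) is divided into 2 shares of ₹205,000: Yevgeni takes ₹205,000; Isolde's ₹205,000 share passes to Isolde's issue.
Isolde's share (₹205,000) is divided into 2 shares of ₹102,500: Efua and Declan each take ₹102,500.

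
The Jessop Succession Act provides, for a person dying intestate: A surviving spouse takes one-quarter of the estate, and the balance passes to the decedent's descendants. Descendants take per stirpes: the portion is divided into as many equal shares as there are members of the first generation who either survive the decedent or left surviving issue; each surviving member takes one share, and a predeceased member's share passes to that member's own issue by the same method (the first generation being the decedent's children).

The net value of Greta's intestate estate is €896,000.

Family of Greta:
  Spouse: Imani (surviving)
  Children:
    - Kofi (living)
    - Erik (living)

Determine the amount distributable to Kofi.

Kofi receives €336,000.

Imani takes one-quarter of €896,000 = €224,000. The remaining €672,000 passes to the descendants.
The descendants' portion (€672,000) is divided into 2 shares of €336,000: Kofi and Erik each take €336,000.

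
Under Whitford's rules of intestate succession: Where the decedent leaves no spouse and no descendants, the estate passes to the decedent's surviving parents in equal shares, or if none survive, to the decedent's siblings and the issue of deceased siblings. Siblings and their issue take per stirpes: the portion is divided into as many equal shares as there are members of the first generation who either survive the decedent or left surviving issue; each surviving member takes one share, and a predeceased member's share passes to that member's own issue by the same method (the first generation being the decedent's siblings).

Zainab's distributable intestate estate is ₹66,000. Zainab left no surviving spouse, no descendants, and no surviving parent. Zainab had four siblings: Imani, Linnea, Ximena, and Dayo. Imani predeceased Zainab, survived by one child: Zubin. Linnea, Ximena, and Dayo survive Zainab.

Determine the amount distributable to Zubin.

The entire ₹66,000 passes to the siblings and their issue.
That amount (₹66,000) is divided into 4 shares of ₹16,500: Linnea, Ximena, and Dayo each take ₹16,500; Imani's ₹16,500 share passes to Imani's issue.
Imani's share (₹16,500) passes entirely to Zubin.

Zubin receives ₹16,500.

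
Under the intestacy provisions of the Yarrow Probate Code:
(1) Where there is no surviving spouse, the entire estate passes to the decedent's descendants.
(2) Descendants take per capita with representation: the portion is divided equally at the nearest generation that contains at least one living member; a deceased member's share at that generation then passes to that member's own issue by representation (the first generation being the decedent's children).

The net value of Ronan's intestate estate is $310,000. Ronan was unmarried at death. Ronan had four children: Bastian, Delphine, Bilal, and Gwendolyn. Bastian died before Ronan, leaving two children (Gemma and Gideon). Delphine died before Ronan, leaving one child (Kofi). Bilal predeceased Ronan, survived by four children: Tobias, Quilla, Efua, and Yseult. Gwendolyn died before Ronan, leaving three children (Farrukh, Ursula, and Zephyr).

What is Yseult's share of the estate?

Yseult receives $31,000.

The entire $310,000 passes to the descendants.
No child survives, so the initial division is made at the grandchildren's generation.
That amount ($310,000) is divided into 10 shares of $31,000: Gemma, Gideon, Kofi, Tobias, Quilla, Efua, Yseult, Farrukh, Ursula, and Zephyr each take $31,000.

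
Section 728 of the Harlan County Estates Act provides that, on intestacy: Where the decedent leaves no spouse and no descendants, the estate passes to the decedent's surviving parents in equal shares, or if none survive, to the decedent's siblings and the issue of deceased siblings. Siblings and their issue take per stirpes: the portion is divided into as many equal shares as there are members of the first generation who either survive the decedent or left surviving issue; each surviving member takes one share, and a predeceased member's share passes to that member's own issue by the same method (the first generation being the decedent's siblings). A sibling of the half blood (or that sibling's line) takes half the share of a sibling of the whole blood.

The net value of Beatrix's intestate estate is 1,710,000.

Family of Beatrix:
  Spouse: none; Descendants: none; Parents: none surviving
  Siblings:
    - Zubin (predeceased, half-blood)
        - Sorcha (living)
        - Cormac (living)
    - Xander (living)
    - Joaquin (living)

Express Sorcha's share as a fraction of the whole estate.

The entire 1,710,000 passes to the siblings and their issue.
Counting each half-blood sibling's line as half a unit, there are 5/2 units in 1,710,000, so one unit is 684,000. Whole-blood lines (Xander and Joaquin) take 684,000 each; half-blood lines (Zubin) take 342,000 each.
Zubin's share (342,000) is divided into 2 shares of 171,000: Sorcha and Cormac each take 171,000.

Sorcha receives 1/10 of the estate.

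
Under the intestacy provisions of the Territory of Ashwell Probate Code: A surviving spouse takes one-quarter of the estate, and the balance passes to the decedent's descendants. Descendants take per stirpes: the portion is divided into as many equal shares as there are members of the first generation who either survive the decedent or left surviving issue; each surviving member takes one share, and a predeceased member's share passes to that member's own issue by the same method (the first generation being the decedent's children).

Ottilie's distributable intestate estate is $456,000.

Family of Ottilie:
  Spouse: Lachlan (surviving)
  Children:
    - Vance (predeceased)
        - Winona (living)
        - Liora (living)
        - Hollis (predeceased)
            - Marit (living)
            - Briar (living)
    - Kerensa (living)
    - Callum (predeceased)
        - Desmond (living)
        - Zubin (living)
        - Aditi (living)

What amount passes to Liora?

Liora receives $38,000.

Lachlan takes one-quarter of $456,000 = $114,000. The remaining $342,000 passes to the descendants.
The descendants' portion ($342,000) is divided into 3 shares of $114,000: Kerensa takes $114,000; Vance's $114,000 share passes to Vance's issue; Callum's $114,000 share passes to Callum's issue.
Vance's share ($114,000) is divided into 3 shares of $38,000: Winona and Liora each take $38,000; Hollis's $38,000 share passes to Hollis's issue.
Hollis's share ($38,000) is divided into 2 shares of $19,000: Marit and Briar each take $19,000.
Callum's share ($114,000) is divided into 3 shares of $38,000: Desmond, Zubin, and Aditi each take $38,000.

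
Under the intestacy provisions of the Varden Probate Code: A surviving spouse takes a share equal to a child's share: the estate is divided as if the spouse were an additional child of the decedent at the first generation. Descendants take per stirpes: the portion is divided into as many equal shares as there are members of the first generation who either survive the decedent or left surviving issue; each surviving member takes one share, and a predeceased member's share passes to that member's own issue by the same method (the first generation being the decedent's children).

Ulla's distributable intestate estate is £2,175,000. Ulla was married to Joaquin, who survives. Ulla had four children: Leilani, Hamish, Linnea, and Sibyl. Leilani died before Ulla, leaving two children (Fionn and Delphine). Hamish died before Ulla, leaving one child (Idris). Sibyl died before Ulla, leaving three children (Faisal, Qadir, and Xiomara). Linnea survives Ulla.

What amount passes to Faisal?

The spouse counts as an additional share at the children's level, so there are 5 primary shares of £435,000. Joaquin takes one such share (£435,000).
The children's combined portion (£1,740,000) is divided into 4 shares of £435,000: Linnea takes £435,000; Leilani's £435,000 share passes to Leilani's issue; Hamish's £435,000 share passes to Hamish's issue; Sibyl's £435,000 share passes to Sibyl's issue.
Leilani's share (£435,000) is divided into 2 shares of £217,500: Fionn and Delphine each take £217,500.
Hamish's share (£435,000) passes entirely to Idris.
Sibyl's share (£435,000) is divided into 3 shares of £145,000: Faisal, Qadir, and Xiomara each take £145,000.

Faisal receives £145,000.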